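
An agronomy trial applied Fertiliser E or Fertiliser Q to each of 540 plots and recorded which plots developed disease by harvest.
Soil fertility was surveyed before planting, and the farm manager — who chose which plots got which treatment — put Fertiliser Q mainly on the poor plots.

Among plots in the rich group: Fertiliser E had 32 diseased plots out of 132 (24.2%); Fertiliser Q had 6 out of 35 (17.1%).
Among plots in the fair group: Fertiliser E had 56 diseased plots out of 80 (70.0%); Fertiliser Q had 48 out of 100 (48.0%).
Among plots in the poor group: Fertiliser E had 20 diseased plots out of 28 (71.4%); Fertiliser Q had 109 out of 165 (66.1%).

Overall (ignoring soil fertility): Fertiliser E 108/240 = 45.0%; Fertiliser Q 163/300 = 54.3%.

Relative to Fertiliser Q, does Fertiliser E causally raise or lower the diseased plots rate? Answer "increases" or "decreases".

The soil fertility-specific comparison favours Fertiliser Q throughout, but the pooled figures favour Fertiliser E. The question is whether to condition on soil fertility.
Nothing the fertiliser does changes soil fertility; the imbalance is an allocation artefact. With soil fertility also predicting the outcome, the pooled figure is confounded, and the within-stratum comparison is the causal one.
Within each level — rich: 24.2% vs 17.1%; fair: 70.0% vs 48.0%; poor: 71.4% vs 66.1% — Fertiliser Q is lower every time.

increases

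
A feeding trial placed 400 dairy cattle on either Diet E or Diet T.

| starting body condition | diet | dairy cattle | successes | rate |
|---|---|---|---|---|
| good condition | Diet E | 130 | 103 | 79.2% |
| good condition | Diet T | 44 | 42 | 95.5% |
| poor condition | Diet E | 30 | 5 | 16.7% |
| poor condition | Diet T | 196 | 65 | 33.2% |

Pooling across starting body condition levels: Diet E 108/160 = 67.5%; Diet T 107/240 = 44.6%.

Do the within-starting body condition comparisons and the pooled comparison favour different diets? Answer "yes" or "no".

Within each starting body condition level (good condition 79.2% vs 95.5%; poor condition 16.7% vs 33.2%), Diet T has the higher rate every time. Pooled: 67.5% vs 44.6% — Diet E has the higher rate overall. The two comparisons disagree.

yes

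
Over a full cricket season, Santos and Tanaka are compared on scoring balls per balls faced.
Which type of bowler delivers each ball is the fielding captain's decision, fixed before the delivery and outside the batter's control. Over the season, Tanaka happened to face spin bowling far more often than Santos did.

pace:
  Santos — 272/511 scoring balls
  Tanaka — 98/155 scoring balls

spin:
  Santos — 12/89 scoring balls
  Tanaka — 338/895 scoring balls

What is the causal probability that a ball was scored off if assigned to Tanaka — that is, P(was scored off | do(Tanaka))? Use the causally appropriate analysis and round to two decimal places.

The bowling type-specific comparison favours Tanaka throughout, but the pooled figures favour Santos. The question is whether to condition on bowling type.
Bowling type satisfies the back-door criterion: it is not a descendant of the player, and it blocks the spurious path from player to outcome. Adjusting for it (i.e., using the within-bowling type rates) gives the causal effect.
Standardising Tanaka to the population bowling type mix: 0.404·98/155 + 0.596·338/895 = 0.480.

0.48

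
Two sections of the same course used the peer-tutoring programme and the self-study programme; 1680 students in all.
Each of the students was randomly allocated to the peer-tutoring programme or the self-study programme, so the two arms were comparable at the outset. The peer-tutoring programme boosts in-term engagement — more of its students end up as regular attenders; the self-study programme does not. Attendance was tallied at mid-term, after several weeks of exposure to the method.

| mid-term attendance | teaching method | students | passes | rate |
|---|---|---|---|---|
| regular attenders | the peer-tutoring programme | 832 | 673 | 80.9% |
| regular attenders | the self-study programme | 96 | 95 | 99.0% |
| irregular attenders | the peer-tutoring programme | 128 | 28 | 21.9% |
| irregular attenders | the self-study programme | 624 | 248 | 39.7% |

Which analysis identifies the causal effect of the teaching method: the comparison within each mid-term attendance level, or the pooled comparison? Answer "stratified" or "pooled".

pooled

Because the teaching method influences mid-term attendance, mid-term attendance is a post-treatment mediator, not a confounder. Stratifying on it would bias the estimate; the causal effect is the crude pooled difference.
Pooled: the peer-tutoring programme 73.0% vs the self-study programme 47.6%; the peer-tutoring programme is higher overall.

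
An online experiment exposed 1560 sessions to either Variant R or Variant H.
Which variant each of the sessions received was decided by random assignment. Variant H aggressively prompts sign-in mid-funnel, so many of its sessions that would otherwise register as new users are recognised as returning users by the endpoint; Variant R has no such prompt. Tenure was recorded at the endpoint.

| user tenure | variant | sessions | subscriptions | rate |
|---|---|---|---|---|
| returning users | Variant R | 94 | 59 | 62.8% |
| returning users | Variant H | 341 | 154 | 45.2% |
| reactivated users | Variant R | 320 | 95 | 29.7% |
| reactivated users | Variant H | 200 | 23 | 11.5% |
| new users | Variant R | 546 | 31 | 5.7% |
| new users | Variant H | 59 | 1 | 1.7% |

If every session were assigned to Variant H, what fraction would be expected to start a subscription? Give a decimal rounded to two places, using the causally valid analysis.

The distribution of user tenure is itself part of what the variant does — it is an intermediate outcome. Holding it fixed would remove that part of the effect; the total effect is the pooled difference.
So P(outcome | do(Variant H)) is just the pooled rate for Variant H: 178/600 = 0.297.

0.30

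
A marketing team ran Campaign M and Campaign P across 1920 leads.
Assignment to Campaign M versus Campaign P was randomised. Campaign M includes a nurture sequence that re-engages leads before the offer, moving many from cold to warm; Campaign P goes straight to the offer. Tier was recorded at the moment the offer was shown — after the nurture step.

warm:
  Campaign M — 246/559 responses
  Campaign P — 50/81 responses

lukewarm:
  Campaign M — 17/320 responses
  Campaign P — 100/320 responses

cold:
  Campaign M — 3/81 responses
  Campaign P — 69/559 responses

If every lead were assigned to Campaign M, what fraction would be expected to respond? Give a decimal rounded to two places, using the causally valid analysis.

0.28

Within every engagement tier level Campaign P has the higher rate, yet pooled Campaign M does — Simpson's reversal.
Engagement tier is recorded after the campaign and is itself shifted by it — it sits on the causal path from campaign to outcome. Conditioning on a mediator would strip out part of the effect we want; the pooled comparison gives the total causal effect.
So P(outcome | do(Campaign M)) is just the pooled rate for Campaign M: 266/960 = 0.277.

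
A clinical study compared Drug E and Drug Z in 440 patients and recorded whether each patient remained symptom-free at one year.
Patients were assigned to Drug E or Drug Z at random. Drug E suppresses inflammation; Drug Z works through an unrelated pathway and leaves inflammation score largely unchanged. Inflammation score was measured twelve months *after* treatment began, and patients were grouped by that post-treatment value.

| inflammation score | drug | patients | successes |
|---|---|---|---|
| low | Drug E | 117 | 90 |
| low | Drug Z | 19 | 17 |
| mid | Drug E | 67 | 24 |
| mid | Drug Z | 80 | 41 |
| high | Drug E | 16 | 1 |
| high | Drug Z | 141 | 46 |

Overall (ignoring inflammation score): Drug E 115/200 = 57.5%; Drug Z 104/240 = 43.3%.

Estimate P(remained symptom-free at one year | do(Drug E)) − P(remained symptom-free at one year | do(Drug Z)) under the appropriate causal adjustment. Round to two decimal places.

+0.14

The inflammation score-specific comparison favours Drug Z throughout, but the pooled figures favour Drug E. The question is whether to condition on inflammation score.
Inflammation score lies on the pathway drug → inflammation score → outcome, so adjusting for it blocks the indirect effect. For the total causal effect of drug, use the unadjusted pooled rates.
The causal difference is the pooled difference: 0.575 − 0.433 = +0.142.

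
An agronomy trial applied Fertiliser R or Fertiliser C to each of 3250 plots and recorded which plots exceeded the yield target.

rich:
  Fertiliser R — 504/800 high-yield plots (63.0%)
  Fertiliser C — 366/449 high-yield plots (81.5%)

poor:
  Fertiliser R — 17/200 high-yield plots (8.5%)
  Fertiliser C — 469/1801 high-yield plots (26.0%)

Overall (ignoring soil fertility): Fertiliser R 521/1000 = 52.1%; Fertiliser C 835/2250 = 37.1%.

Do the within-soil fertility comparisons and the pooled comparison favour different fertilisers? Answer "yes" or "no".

yes

Within each soil fertility level (rich 63.0% vs 81.5%; poor 8.5% vs 26.0%), Fertiliser C has the higher rate every time. Pooled: 52.1% vs 37.1% — Fertiliser R has the higher rate overall. The two comparisons disagree.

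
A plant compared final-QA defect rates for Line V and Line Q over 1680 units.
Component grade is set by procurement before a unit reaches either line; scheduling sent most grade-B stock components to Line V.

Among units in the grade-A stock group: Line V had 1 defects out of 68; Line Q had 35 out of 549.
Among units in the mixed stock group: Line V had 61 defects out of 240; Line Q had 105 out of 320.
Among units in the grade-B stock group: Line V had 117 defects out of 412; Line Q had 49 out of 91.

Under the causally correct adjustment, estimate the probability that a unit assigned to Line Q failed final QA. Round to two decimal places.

Since component grade is a pre-existing factor (not a product of the line) and it affects the outcome on its own, it is a confounder. The stratified rates, not the pooled rate, identify the causal effect.
Standardising Line Q to the population component grade mix: 0.367·35/549 + 0.333·105/320 + 0.299·49/91 = 0.294.

0.29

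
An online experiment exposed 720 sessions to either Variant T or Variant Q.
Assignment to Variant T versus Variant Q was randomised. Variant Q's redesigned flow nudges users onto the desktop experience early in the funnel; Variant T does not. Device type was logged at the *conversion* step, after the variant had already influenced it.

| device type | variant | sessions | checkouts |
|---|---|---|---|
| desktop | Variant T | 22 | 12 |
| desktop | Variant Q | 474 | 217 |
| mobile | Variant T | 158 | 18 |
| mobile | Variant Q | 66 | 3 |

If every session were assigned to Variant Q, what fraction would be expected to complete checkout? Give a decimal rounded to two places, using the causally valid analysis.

Variant T is higher inside every device type stratum but Variant Q is higher in aggregate. Whether to stratify depends on how device type relates to the variant.
Because the variant influences device type, device type is a post-treatment mediator, not a confounder. Stratifying on it would bias the estimate; the causal effect is the crude pooled difference.
So P(outcome | do(Variant Q)) is just the pooled rate for Variant Q: 220/540 = 0.407.

0.41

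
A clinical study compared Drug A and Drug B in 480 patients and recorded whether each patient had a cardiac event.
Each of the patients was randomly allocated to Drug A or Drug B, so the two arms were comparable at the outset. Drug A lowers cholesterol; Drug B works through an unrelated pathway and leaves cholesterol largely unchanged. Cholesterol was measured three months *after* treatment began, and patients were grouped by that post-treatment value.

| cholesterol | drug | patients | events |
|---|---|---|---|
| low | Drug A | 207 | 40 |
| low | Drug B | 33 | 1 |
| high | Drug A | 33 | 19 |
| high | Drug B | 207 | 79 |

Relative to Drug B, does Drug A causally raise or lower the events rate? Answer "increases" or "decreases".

The cholesterol-specific comparison favours Drug B throughout, but the pooled figures favour Drug A. The question is whether to condition on cholesterol.
Cholesterol lies on the pathway drug → cholesterol → outcome, so adjusting for it blocks the indirect effect. For the total causal effect of drug, use the unadjusted pooled rates.
Pooled: Drug A 24.6% vs Drug B 33.3%; Drug A is lower overall.

decreases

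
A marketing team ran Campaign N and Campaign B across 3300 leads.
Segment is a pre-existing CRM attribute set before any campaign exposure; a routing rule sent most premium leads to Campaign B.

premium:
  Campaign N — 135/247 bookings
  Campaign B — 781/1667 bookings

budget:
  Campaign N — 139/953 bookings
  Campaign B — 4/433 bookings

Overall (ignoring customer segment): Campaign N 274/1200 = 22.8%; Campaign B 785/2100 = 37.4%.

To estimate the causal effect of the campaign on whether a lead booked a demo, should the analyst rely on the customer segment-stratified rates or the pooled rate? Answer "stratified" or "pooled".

stratified

The customer segment-specific comparison favours Campaign N throughout, but the pooled figures favour Campaign B. The question is whether to condition on customer segment.
Customer segment differs across campaigns for reasons unrelated to any effect of the campaign itself, and it separately predicts the outcome — a classic confounder. We must compare within customer segment levels.
Within each level — premium: 54.7% vs 46.9%; budget: 14.6% vs 0.9% — Campaign N is higher every time.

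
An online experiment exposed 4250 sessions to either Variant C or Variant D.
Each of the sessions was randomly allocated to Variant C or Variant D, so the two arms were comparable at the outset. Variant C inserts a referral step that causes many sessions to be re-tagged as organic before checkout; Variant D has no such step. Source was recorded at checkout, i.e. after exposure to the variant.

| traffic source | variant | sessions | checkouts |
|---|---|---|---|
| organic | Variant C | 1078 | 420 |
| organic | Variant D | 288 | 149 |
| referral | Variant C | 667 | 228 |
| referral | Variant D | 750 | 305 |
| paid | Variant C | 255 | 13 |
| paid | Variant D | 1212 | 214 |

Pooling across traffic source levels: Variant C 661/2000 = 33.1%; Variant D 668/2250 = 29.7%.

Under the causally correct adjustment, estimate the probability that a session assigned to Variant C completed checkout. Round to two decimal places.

0.33

Traffic source lies on the pathway variant → traffic source → outcome, so adjusting for it blocks the indirect effect. For the total causal effect of variant, use the unadjusted pooled rates.
So P(outcome | do(Variant C)) is just the pooled rate for Variant C: 661/2000 = 0.331.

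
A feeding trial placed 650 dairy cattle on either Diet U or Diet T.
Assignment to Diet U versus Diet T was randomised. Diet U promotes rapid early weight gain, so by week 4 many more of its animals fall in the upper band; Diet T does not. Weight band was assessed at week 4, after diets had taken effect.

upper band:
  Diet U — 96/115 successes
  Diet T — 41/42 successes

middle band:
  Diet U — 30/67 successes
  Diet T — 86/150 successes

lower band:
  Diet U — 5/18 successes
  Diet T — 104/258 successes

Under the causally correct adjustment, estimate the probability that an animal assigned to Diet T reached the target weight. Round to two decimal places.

0.51

Because the diet influences week-4 weight band, week-4 weight band is a post-treatment mediator, not a confounder. Stratifying on it would bias the estimate; the causal effect is the crude pooled difference.
So P(outcome | do(Diet T)) is just the pooled rate for Diet T: 231/450 = 0.513.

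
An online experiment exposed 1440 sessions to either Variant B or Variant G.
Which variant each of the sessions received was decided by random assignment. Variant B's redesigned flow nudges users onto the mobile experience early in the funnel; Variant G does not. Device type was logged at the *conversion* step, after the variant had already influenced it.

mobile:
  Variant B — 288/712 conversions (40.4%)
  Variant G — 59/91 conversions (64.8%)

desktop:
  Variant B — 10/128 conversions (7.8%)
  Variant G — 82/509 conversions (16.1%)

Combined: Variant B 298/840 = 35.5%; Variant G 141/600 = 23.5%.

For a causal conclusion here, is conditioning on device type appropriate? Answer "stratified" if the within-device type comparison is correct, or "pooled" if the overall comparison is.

Because the variant influences device type, device type is a post-treatment mediator, not a confounder. Stratifying on it would bias the estimate; the causal effect is the crude pooled difference.
Pooled: Variant B 35.5% vs Variant G 23.5%; Variant B is higher overall.

pooled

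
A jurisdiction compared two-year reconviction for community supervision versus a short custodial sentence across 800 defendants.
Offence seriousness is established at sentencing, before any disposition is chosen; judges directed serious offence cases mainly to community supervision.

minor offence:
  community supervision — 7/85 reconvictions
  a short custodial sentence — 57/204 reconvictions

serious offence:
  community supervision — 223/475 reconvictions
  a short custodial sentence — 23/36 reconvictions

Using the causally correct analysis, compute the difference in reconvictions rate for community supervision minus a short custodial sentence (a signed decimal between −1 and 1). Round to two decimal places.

The offence seriousness-specific comparison favours community supervision throughout, but the pooled figures favour a short custodial sentence. The question is whether to condition on offence seriousness.
The imbalance in offence seriousness arose from how defendants were allocated, not from anything the disposition did; and offence seriousness independently affects the outcome. The pooled gap is confounded — condition on offence seriousness.
Adjusting over the population distribution of offence seriousness: 0.361·(0.082−0.279) + 0.639·(0.469−0.639) = -0.179.

-0.18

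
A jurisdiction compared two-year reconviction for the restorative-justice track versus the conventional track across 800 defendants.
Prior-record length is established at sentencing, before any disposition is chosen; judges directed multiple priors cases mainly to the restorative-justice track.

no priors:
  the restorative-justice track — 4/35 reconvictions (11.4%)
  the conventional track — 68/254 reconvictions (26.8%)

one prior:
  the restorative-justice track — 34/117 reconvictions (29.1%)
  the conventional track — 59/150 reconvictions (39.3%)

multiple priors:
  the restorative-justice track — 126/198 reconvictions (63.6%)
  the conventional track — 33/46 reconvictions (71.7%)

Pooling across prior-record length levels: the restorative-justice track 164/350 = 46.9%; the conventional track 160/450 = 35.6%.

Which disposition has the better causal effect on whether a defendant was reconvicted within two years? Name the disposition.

the restorative-justice track

The imbalance in prior-record length arose from how defendants were allocated, not from anything the disposition did; and prior-record length independently affects the outcome. The pooled gap is confounded — condition on prior-record length.
Within each level — no priors: 11.4% vs 26.8%; one prior: 29.1% vs 39.3%; multiple priors: 63.6% vs 71.7% — the restorative-justice track is lower every time.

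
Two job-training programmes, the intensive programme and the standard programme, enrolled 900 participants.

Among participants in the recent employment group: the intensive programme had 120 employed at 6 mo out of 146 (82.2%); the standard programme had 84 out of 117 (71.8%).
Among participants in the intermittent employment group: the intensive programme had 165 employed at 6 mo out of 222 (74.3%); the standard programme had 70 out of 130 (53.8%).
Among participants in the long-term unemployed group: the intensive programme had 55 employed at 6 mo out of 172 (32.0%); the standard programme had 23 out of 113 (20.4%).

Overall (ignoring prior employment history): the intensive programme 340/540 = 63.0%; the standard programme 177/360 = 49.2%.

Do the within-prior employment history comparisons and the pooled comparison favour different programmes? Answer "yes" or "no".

Within each prior employment history level (recent employment 82.2% vs 71.8%; intermittent employment 74.3% vs 53.8%; long-term unemployed 32.0% vs 20.4%), the intensive programme has the higher rate every time. Pooled: 63.0% vs 49.2% — the intensive programme has the higher rate overall. They agree.

no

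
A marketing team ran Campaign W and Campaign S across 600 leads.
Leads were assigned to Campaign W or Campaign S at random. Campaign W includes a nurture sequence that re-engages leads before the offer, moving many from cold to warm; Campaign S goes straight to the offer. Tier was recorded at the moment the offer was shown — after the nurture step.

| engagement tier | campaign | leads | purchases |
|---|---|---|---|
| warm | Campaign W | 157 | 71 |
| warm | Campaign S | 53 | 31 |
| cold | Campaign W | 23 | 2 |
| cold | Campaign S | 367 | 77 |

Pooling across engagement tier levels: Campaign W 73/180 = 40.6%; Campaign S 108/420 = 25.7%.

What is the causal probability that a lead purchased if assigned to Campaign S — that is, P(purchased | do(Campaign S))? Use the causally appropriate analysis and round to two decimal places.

0.26

The stratified and pooled comparisons disagree (Campaign S wins within each engagement tier; Campaign W wins overall), so the answer turns on the causal role of engagement tier.
Stratifying would compare campaigns among leads the campaigns themselves sorted into engagement tier groups — a form of selection on an intermediate. The unconditioned pooled rates give the total causal effect.
So P(outcome | do(Campaign S)) is just the pooled rate for Campaign S: 108/420 = 0.257.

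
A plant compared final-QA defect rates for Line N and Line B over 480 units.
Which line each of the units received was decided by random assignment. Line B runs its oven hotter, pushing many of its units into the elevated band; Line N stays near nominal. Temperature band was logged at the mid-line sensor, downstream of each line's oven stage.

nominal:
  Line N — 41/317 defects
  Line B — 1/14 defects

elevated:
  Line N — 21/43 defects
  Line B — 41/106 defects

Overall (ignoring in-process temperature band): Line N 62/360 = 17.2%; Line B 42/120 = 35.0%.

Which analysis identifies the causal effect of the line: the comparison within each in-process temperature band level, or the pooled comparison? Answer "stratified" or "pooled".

pooled

Within every in-process temperature band level Line B has the lower rate, yet pooled Line N does — Simpson's reversal.
Because the line influences in-process temperature band, in-process temperature band is a post-treatment mediator, not a confounder. Stratifying on it would bias the estimate; the causal effect is the crude pooled difference.
Pooled: Line N 17.2% vs Line B 35.0%; Line N is lower overall.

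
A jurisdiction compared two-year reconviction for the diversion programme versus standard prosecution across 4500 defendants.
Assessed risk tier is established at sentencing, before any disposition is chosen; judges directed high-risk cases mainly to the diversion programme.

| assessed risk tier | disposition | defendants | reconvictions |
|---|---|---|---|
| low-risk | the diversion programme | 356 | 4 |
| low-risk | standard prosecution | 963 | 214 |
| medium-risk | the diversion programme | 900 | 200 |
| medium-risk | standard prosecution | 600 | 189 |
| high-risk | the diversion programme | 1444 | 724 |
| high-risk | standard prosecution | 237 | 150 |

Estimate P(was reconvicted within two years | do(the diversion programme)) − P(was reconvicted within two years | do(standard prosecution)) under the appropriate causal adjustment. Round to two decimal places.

The stratified and pooled comparisons disagree (the diversion programme wins within each assessed risk tier; standard prosecution wins overall), so the answer turns on the causal role of assessed risk tier.
The imbalance in assessed risk tier arose from how defendants were allocated, not from anything the disposition did; and assessed risk tier independently affects the outcome. The pooled gap is confounded — condition on assessed risk tier.
Adjusting over the population distribution of assessed risk tier: 0.293·(0.011−0.222) + 0.333·(0.222−0.315) + 0.374·(0.501−0.633) = -0.142.

-0.14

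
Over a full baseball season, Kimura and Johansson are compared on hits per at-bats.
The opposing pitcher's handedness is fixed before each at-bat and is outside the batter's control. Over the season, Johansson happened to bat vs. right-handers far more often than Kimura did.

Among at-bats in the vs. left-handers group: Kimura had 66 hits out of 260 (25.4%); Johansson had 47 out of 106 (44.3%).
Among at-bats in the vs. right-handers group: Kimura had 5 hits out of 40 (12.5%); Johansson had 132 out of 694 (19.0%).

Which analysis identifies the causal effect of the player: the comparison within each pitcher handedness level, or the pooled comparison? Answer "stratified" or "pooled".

The pitcher handedness-specific comparison favours Johansson throughout, but the pooled figures favour Kimura. The question is whether to condition on pitcher handedness.
Pitcher handedness differs across players for reasons unrelated to any effect of the player itself, and it separately predicts the outcome — a classic confounder. We must compare within pitcher handedness levels.
Within each level — vs. left-handers: 25.4% vs 44.3%; vs. right-handers: 12.5% vs 19.0% — Johansson is higher every time.

stratified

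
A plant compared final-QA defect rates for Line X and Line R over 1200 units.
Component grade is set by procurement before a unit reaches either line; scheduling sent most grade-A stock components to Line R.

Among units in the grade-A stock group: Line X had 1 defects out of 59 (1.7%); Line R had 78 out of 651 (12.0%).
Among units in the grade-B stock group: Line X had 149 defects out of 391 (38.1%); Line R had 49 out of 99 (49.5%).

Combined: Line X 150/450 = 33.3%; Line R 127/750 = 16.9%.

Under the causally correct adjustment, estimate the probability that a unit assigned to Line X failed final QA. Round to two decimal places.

0.17

Component grade is set before the line has any effect — it is not caused by the line — and it independently drives the outcome. That makes it a confounder, so the causal comparison is within component grade levels.
Standardising Line X to the population component grade mix: 0.592·1/59 + 0.408·149/391 = 0.166.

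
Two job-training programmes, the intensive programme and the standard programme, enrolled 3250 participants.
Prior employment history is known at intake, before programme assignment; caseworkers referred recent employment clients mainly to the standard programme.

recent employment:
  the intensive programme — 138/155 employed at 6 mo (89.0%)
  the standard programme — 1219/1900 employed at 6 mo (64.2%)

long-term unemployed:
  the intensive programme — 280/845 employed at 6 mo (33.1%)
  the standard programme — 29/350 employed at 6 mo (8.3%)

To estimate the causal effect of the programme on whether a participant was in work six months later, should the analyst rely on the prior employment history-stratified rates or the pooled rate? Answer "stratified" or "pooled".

stratified

The prior employment history-specific comparison favours the intensive programme throughout, but the pooled figures favour the standard programme. The question is whether to condition on prior employment history.
Prior employment history is set before the programme has any effect — it is not caused by the programme — and it independently drives the outcome. That makes it a confounder, so the causal comparison is within prior employment history levels.
Within each level — recent employment: 89.0% vs 64.2%; long-term unemployed: 33.1% vs 8.3% — the intensive programme is higher every time.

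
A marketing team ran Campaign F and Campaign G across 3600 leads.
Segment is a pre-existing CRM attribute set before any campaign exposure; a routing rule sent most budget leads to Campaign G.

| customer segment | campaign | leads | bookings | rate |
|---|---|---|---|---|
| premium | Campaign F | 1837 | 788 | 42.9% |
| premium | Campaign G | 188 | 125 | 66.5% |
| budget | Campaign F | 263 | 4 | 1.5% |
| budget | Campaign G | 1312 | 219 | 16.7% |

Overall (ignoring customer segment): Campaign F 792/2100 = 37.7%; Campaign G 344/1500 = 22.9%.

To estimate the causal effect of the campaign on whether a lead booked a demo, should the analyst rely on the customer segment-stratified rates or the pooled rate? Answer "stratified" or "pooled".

The customer segment-specific comparison favours Campaign G throughout, but the pooled figures favour Campaign F. The question is whether to condition on customer segment.
Customer segment is set before the campaign has any effect — it is not caused by the campaign — and it independently drives the outcome. That makes it a confounder, so the causal comparison is within customer segment levels.
Within each level — premium: 42.9% vs 66.5%; budget: 1.5% vs 16.7% — Campaign G is higher every time.

stratified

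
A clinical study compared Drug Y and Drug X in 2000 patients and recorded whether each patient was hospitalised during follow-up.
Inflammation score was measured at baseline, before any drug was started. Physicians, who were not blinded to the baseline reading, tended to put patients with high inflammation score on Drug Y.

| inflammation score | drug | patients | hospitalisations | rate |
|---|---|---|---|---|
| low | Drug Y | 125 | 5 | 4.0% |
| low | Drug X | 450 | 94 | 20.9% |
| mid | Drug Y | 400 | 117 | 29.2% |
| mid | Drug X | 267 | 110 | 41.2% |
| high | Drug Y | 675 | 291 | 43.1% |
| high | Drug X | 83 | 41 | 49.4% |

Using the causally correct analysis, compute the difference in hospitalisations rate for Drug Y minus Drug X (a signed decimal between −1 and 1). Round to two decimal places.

Here inflammation score is a common cause — it drives both which drug a case falls under and the outcome. The crude comparison mixes populations; the stratum-specific rates are the causally relevant ones.
Adjusting over the population distribution of inflammation score: 0.287·(0.040−0.209) + 0.334·(0.292−0.412) + 0.379·(0.431−0.494) = -0.112.

-0.11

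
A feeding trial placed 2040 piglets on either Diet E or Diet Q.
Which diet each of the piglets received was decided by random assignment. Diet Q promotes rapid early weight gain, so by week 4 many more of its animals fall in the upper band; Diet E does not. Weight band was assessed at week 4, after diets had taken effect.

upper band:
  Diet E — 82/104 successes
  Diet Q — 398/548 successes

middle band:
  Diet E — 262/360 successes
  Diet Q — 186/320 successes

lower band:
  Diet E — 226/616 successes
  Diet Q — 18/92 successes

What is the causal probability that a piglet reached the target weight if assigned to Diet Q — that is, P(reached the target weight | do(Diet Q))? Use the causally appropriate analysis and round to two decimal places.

Week-4 weight band here is a post-treatment variable shaped by the diet; conditioning on it would introduce bias rather than remove it. The overall comparison is the causal one.
So P(outcome | do(Diet Q)) is just the pooled rate for Diet Q: 602/960 = 0.627.

0.63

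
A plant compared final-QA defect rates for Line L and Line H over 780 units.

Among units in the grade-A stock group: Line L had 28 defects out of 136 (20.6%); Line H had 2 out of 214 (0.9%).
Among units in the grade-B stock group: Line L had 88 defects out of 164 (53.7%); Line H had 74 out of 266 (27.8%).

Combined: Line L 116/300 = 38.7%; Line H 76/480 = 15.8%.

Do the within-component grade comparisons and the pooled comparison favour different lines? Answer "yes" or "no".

no

Within each component grade level (grade-A stock 20.6% vs 0.9%; grade-B stock 53.7% vs 27.8%), Line H has the lower rate every time. Pooled: 38.7% vs 15.8% — Line H has the lower rate overall. They agree.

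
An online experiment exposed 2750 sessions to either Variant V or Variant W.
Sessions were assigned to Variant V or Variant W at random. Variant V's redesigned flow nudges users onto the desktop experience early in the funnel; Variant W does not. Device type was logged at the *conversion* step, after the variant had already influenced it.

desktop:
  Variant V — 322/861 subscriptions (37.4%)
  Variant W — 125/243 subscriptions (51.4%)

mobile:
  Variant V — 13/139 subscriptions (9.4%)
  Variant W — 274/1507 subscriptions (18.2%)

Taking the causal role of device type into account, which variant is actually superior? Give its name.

The device type-specific comparison favours Variant W throughout, but the pooled figures favour Variant V. The question is whether to condition on device type.
Device type is downstream of the variant. One should not condition on a consequence of treatment, so the overall rates are the right comparison.
Pooled: Variant V 33.5% vs Variant W 22.8%; Variant V is higher overall.

Variant V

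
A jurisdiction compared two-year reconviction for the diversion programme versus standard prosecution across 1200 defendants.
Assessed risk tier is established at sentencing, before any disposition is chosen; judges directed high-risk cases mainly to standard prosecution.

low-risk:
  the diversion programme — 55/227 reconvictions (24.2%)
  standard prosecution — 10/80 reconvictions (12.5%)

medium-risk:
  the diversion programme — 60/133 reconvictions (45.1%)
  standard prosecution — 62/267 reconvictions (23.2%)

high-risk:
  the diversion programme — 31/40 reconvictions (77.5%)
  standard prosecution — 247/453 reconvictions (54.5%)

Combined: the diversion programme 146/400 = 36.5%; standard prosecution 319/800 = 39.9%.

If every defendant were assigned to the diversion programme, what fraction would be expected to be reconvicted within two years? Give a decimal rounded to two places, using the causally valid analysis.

0.53

Within every assessed risk tier level standard prosecution has the lower rate, yet pooled the diversion programme does — Simpson's reversal.
Nothing the disposition does changes assessed risk tier; the imbalance is an allocation artefact. With assessed risk tier also predicting the outcome, the pooled figure is confounded, and the within-stratum comparison is the causal one.
Standardising the diversion programme to the population assessed risk tier mix: 0.256·55/227 + 0.333·60/133 + 0.411·31/40 = 0.531.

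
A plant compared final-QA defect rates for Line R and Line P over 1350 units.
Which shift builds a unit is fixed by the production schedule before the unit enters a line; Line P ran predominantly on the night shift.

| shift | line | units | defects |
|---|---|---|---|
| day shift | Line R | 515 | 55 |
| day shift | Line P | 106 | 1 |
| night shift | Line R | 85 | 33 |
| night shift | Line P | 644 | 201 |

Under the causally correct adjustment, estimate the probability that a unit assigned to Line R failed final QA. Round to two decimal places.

Here shift is a common cause — it drives both which line a case falls under and the outcome. The crude comparison mixes populations; the stratum-specific rates are the causally relevant ones.
Standardising Line R to the population shift mix: 0.460·55/515 + 0.540·33/85 = 0.259.

0.26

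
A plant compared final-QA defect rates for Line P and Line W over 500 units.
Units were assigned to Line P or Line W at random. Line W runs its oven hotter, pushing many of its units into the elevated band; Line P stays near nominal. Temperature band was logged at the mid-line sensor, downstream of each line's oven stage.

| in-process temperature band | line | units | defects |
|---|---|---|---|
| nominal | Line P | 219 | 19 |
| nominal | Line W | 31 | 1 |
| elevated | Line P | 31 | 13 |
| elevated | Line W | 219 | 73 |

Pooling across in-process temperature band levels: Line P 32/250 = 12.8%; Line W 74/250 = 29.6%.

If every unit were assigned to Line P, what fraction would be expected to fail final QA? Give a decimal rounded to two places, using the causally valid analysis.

In-process temperature band lies on the pathway line → in-process temperature band → outcome, so adjusting for it blocks the indirect effect. For the total causal effect of line, use the unadjusted pooled rates.
So P(outcome | do(Line P)) is just the pooled rate for Line P: 32/250 = 0.128.

0.13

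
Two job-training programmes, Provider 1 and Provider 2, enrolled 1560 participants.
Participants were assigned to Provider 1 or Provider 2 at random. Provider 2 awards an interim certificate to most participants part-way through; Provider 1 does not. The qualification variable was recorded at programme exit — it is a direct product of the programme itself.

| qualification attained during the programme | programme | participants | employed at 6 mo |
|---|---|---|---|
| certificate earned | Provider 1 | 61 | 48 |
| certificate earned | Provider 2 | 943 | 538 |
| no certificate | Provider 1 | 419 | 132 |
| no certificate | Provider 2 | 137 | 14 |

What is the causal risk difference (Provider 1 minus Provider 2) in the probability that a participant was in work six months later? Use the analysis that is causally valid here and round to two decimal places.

-0.14

The stratified and pooled comparisons disagree (Provider 1 wins within each qualification attained during the programme; Provider 2 wins overall), so the answer turns on the causal role of qualification attained during the programme.
Because the programme influences qualification attained during the programme, qualification attained during the programme is a post-treatment mediator, not a confounder. Stratifying on it would bias the estimate; the causal effect is the crude pooled difference.
The causal difference is the pooled difference: 0.375 − 0.511 = -0.136.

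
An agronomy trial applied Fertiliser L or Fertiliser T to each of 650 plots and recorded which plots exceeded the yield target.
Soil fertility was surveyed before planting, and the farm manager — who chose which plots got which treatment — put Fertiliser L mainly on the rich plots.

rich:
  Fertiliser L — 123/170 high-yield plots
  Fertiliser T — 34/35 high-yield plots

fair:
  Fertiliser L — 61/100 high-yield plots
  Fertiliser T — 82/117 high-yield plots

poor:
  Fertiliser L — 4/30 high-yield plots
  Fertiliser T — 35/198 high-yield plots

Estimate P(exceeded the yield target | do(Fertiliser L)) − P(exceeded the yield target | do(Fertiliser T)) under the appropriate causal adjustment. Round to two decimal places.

-0.12

Here soil fertility is a common cause — it drives both which fertiliser a case falls under and the outcome. The crude comparison mixes populations; the stratum-specific rates are the causally relevant ones.
Adjusting over the population distribution of soil fertility: 0.315·(0.724−0.971) + 0.334·(0.610−0.701) + 0.351·(0.133−0.177) = -0.124.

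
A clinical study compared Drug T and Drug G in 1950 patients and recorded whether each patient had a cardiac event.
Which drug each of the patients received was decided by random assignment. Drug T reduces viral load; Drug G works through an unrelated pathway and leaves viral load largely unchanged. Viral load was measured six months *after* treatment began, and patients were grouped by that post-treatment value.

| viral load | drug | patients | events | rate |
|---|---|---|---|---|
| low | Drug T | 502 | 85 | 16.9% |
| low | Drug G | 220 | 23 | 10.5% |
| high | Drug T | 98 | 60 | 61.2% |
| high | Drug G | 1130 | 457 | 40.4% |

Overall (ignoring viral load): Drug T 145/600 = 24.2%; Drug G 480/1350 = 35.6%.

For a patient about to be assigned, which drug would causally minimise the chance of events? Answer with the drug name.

Drug T

Drug G is lower inside every viral load stratum but Drug T is lower in aggregate. Whether to stratify depends on how viral load relates to the drug.
Viral load here is a post-treatment variable shaped by the drug; conditioning on it would introduce bias rather than remove it. The overall comparison is the causal one.
Pooled: Drug T 24.2% vs Drug G 35.6%; Drug T is lower overall.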